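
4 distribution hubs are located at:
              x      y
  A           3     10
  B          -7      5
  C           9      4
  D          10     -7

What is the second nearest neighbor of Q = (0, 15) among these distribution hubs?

Compare squared distances (the ordering matches that of the actual distances):
|QA|² = (0−3)² + (15−10)² = 9 + 25 = 34
|QB|² = (0−(-7))² + (15−5)² = 49 + 100 = 149
|QC|² = (0−9)² + (15−4)² = 81 + 121 = 202
|QD|² = (0−10)² + (15−(-7))² = 100 + 484 = 584
Sorted ascending: A, B, C, … — the second-nearest is B.

B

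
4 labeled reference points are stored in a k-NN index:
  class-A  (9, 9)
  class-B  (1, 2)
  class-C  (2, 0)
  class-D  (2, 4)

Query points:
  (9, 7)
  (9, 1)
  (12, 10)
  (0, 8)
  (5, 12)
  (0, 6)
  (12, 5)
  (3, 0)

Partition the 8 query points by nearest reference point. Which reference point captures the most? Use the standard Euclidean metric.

(9, 7) — d² to each: class-A:4, class-B:89, class-C:98, class-D:58 → nearest is class-A
(9, 1) — d² to each: class-A:64, class-B:65, class-C:50, class-D:58 → nearest is class-C
(12, 10) — d² to each: class-A:10, class-B:185, class-C:200, class-D:136 → nearest is class-A
(0, 8) — d² to each: class-A:82, class-B:37, class-C:68, class-D:20 → nearest is class-D
(5, 12) — d² to each: class-A:25, class-B:116, class-C:153, class-D:73 → nearest is class-A
(0, 6) — d² to each: class-A:90, class-B:17, class-C:40, class-D:8 → nearest is class-D
(12, 5) — d² to each: class-A:25, class-B:130, class-C:125, class-D:101 → nearest is class-A
(3, 0) — d² to each: class-A:117, class-B:8, class-C:1, class-D:17 → nearest is class-C
Tally — class-A:4, class-C:2, class-D:2. class-A captures the most (4).

class-A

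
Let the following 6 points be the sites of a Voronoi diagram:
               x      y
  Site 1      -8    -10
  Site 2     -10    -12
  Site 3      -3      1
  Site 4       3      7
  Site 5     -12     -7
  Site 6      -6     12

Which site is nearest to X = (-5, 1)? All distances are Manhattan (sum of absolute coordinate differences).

d(X, Site 1) = |-5−(-8)| + |1−(-10)| = 3 + 11 = 14
d(X, Site 2) = |-5−(-10)| + |1−(-12)| = 5 + 13 = 18
d(X, Site 3) = |-5−(-3)| + |1−1| = 2 + 0 = 2
d(X, Site 4) = |-5−3| + |1−7| = 8 + 6 = 14
d(X, Site 5) = |-5−(-12)| + |1−(-7)| = 7 + 8 = 15
d(X, Site 6) = |-5−(-6)| + |1−12| = 1 + 11 = 12
Site 3 is nearest.

Site 3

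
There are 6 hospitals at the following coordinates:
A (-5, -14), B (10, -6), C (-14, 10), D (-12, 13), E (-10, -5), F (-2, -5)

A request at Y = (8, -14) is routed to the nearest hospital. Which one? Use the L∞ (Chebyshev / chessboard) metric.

d(Y,A) = max(13, 0) = 13
d(Y,B) = max(2, 8) = 8
d(Y,C) = max(22, 24) = 24
d(Y,D) = max(20, 27) = 27
d(Y,E) = max(18, 9) = 18
d(Y,F) = max(10, 9) = 10
B is nearest.

B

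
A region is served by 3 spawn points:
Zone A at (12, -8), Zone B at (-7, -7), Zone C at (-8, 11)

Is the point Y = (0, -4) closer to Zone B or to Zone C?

Compare squared distances:
d²(Y, Zone B) = (0−(-7))² + (-4−(-7))² = 49 + 9 = 58
d²(Y, Zone C) = (0−(-8))² + (-4−11)² = 64 + 225 = 289
58 < 289, so Zone B is closer.

Zone B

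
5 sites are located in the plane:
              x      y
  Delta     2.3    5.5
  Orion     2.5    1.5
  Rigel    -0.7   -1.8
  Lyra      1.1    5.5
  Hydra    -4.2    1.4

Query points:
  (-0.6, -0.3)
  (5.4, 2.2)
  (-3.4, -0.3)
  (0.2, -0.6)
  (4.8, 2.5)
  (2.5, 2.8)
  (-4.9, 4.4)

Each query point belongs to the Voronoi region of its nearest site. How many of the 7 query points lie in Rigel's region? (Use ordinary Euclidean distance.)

(-0.6, -0.3) — d² to each: Delta:42.05, Orion:12.85, Rigel:2.26, Lyra:36.53, Hydra:15.85 → nearest is Rigel
(5.4, 2.2) — d² to each: Delta:20.5, Orion:8.9, Rigel:53.21, Lyra:29.38, Hydra:92.8 → nearest is Orion
(-3.4, -0.3) — d² to each: Delta:66.13, Orion:38.05, Rigel:9.54, Lyra:53.89, Hydra:3.53 → nearest is Hydra
(0.2, -0.6) — d² to each: Delta:41.62, Orion:9.7, Rigel:2.25, Lyra:38.02, Hydra:23.36 → nearest is Rigel
(4.8, 2.5) — d² to each: Delta:15.25, Orion:6.29, Rigel:48.74, Lyra:22.69, Hydra:82.21 → nearest is Orion
(2.5, 2.8) — d² to each: Delta:7.33, Orion:1.69, Rigel:31.4, Lyra:9.25, Hydra:46.85 → nearest is Orion
(-4.9, 4.4) — d² to each: Delta:53.05, Orion:63.17, Rigel:56.08, Lyra:37.21, Hydra:9.49 → nearest is Hydra
2 of the 7 points have Rigel as nearest.

2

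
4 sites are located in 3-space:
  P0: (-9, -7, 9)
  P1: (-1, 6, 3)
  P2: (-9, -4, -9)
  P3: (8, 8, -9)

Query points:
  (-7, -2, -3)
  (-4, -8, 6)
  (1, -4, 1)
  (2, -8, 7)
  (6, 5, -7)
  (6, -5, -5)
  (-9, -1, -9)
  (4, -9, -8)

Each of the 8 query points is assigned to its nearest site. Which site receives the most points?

P2

(-7, -2, -3) — d² to each: P0:173, P1:136, P2:44, P3:361 → nearest is P2
(-4, -8, 6) — d² to each: P0:35, P1:214, P2:266, P3:625 → nearest is P0
(1, -4, 1) — d² to each: P0:173, P1:108, P2:200, P3:293 → nearest is P1
(2, -8, 7) — d² to each: P0:126, P1:221, P2:393, P3:548 → nearest is P0
(6, 5, -7) — d² to each: P0:625, P1:150, P2:310, P3:17 → nearest is P3
(6, -5, -5) — d² to each: P0:425, P1:234, P2:242, P3:189 → nearest is P3
(-9, -1, -9) — d² to each: P0:360, P1:257, P2:9, P3:370 → nearest is P2
(4, -9, -8) — d² to each: P0:462, P1:371, P2:195, P3:306 → nearest is P2
Tally — P0:2, P1:1, P2:3, P3:2. P2 captures the most (3).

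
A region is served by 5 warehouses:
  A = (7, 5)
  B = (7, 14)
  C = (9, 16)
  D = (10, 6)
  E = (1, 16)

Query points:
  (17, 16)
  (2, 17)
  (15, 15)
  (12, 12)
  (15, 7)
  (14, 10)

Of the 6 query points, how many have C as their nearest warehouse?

3

(17, 16) — d² to each: A:221, B:104, C:64, D:149, E:256 → nearest is C
(2, 17) — d² to each: A:169, B:34, C:50, D:185, E:2 → nearest is E
(15, 15) — d² to each: A:164, B:65, C:37, D:106, E:197 → nearest is C
(12, 12) — d² to each: A:74, B:29, C:25, D:40, E:137 → nearest is C
(15, 7) — d² to each: A:68, B:113, C:117, D:26, E:277 → nearest is D
(14, 10) — d² to each: A:74, B:65, C:61, D:32, E:205 → nearest is D
3 of the 6 points have C as nearest.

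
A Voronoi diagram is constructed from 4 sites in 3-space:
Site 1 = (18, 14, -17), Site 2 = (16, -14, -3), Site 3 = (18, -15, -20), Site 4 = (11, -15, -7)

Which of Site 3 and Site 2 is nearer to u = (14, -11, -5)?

Compare squared distances:
d²(u, Site 3) = (14−18)² + (-11−(-15))² + (-5−(-20))² = 16 + 16 + 225 = 257
d²(u, Site 2) = (14−16)² + (-11−(-14))² + (-5−(-3))² = 4 + 9 + 4 = 17
257 > 17, so Site 2 is closer.

Site 2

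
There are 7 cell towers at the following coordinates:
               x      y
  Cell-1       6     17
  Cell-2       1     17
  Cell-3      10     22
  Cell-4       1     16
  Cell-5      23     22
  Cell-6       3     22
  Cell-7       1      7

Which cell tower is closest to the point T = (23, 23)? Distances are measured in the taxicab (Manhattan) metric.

d(T, Cell-1) = |23−6| + |23−17| = 17 + 6 = 23
d(T, Cell-2) = |23−1| + |23−17| = 22 + 6 = 28
d(T, Cell-3) = |23−10| + |23−22| = 13 + 1 = 14
d(T, Cell-4) = |23−1| + |23−16| = 22 + 7 = 29
d(T, Cell-5) = |23−23| + |23−22| = 0 + 1 = 1
d(T, Cell-6) = |23−3| + |23−22| = 20 + 1 = 21
d(T, Cell-7) = |23−1| + |23−7| = 22 + 16 = 38
Minimum is at Cell-5.

Cell-5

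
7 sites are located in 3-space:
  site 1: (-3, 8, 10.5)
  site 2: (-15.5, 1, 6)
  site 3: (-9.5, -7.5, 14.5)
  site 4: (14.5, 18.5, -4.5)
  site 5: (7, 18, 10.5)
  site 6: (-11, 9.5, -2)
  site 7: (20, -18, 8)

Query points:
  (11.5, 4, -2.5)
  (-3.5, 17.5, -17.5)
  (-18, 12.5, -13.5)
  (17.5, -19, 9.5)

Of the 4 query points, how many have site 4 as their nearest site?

(11.5, 4, -2.5) — d² to each: site 1:395.25, site 2:810.25, site 3:862.25, site 4:223.25, site 5:385.25, site 6:536.75, site 7:666.5 → nearest is site 4
(-3.5, 17.5, -17.5) — d² to each: site 1:874.5, site 2:968.5, site 3:1685, site 4:494, site 5:894.5, site 6:360.5, site 7:2462.75 → nearest is site 6
(-18, 12.5, -13.5) — d² to each: site 1:821.25, site 2:518.75, site 3:1256.25, site 4:1173.25, site 5:1231.25, site 6:190.25, site 7:2836.5 → nearest is site 6
(17.5, -19, 9.5) — d² to each: site 1:1150.25, site 2:1501.25, site 3:886.25, site 4:1611.25, site 5:1480.25, site 6:1756.75, site 7:9.5 → nearest is site 7
1 of the 4 points has site 4 as nearest.

1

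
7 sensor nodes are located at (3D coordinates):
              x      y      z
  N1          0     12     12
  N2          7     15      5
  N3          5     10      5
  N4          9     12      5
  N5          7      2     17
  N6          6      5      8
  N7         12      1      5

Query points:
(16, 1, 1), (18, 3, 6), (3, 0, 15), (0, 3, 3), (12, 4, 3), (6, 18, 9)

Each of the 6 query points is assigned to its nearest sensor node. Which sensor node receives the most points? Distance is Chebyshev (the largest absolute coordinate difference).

(16, 1, 1) — d to each: N1:16, N2:14, N3:11, N4:11, N5:16, N6:10, N7:4 → nearest is N7
(18, 3, 6) — d to each: N1:18, N2:12, N3:13, N4:9, N5:11, N6:12, N7:6 → nearest is N7
(3, 0, 15) — d to each: N1:12, N2:15, N3:10, N4:12, N5:4, N6:7, N7:10 → nearest is N5
(0, 3, 3) — d to each: N1:9, N2:12, N3:7, N4:9, N5:14, N6:6, N7:12 → nearest is N6
(12, 4, 3) — d to each: N1:12, N2:11, N3:7, N4:8, N5:14, N6:6, N7:3 → nearest is N7
(6, 18, 9) — d to each: N1:6, N2:4, N3:8, N4:6, N5:16, N6:13, N7:17 → nearest is N2
Tally — N2:1, N5:1, N6:1, N7:3. N7 captures the most (3).

N7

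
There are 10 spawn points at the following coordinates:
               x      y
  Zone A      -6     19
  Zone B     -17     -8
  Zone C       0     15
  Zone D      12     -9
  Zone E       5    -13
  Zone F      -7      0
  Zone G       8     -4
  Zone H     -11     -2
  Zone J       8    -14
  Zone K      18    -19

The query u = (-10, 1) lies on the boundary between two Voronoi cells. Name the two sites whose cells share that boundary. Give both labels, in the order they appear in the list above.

Zone F and Zone H

Squared distances from u to each site:
d²(u, Zone A) = (-10−(-6))² + (1−19)² = 16 + 324 = 340
d²(u, Zone B) = (-10−(-17))² + (1−(-8))² = 49 + 81 = 130
d²(u, Zone C) = (-10−0)² + (1−15)² = 100 + 196 = 296
d²(u, Zone D) = (-10−12)² + (1−(-9))² = 484 + 100 = 584
d²(u, Zone E) = (-10−5)² + (1−(-13))² = 225 + 196 = 421
d²(u, Zone F) = (-10−(-7))² + (1−0)² = 9 + 1 = 10
d²(u, Zone G) = (-10−8)² + (1−(-4))² = 324 + 25 = 349
d²(u, Zone H) = (-10−(-11))² + (1−(-2))² = 1 + 9 = 10
d²(u, Zone J) = (-10−8)² + (1−(-14))² = 324 + 225 = 549
d²(u, Zone K) = (-10−18)² + (1−(-19))² = 784 + 400 = 1184
u is equidistant from Zone F and Zone H (both at squared distance 10), and every other site is strictly farther — so u lies on the Zone F–Zone H Voronoi edge.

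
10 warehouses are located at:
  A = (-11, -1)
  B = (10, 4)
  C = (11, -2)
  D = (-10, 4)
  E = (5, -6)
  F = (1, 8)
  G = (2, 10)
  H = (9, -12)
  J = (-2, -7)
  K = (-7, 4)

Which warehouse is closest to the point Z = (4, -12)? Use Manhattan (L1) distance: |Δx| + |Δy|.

H

d(Z,A) = 15 + 11 = 26
d(Z,B) = 6 + 16 = 22
d(Z,C) = 7 + 10 = 17
d(Z,D) = 14 + 16 = 30
d(Z,E) = 1 + 6 = 7
d(Z,F) = 3 + 20 = 23
d(Z,G) = 2 + 22 = 24
d(Z,H) = 5 + 0 = 5
d(Z,J) = 6 + 5 = 11
d(Z,K) = 11 + 16 = 27
Minimum is at H.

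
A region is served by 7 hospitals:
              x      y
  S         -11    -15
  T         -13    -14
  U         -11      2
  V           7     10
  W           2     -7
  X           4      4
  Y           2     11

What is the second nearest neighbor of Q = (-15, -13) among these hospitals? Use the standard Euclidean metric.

Squared Euclidean distances:
|QS|² = (-15−(-11))² + (-13−(-15))² = 16 + 4 = 20
|QT|² = (-15−(-13))² + (-13−(-14))² = 4 + 1 = 5
|QU|² = (-15−(-11))² + (-13−2)² = 16 + 225 = 241
|QV|² = (-15−7)² + (-13−10)² = 484 + 529 = 1013
|QW|² = (-15−2)² + (-13−(-7))² = 289 + 36 = 325
|QX|² = (-15−4)² + (-13−4)² = 361 + 289 = 650
|QY|² = (-15−2)² + (-13−11)² = 289 + 576 = 865
Sorted ascending: T, S, U, … — the second-nearest is S.

S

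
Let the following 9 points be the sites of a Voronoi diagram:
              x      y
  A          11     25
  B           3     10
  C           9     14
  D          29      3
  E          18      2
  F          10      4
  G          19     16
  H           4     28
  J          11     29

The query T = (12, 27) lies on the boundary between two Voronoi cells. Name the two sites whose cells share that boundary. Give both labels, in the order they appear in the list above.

Squared distances from T to each site:
|TA|² = 1 + 4 = 5
|TB|² = 81 + 289 = 370
|TC|² = 9 + 169 = 178
|TD|² = 289 + 576 = 865
|TE|² = 36 + 625 = 661
|TF|² = 4 + 529 = 533
|TG|² = 49 + 121 = 170
|TH|² = 64 + 1 = 65
|TJ|² = 1 + 4 = 5
T is equidistant from A and J (both at squared distance 5), and every other site is strictly farther — so T lies on the A–J Voronoi edge.

A and J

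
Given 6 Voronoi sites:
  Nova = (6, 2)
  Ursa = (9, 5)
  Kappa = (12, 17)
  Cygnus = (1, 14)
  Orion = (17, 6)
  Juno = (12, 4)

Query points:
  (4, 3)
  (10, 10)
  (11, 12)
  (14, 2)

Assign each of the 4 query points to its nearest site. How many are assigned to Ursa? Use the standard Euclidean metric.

1

(4, 3) — d² to each: Nova:5, Ursa:29, Kappa:260, Cygnus:130, Orion:178, Juno:65 → nearest is Nova
(10, 10) — d² to each: Nova:80, Ursa:26, Kappa:53, Cygnus:97, Orion:65, Juno:40 → nearest is Ursa
(11, 12) — d² to each: Nova:125, Ursa:53, Kappa:26, Cygnus:104, Orion:72, Juno:65 → nearest is Kappa
(14, 2) — d² to each: Nova:64, Ursa:34, Kappa:229, Cygnus:313, Orion:25, Juno:8 → nearest is Juno
1 of the 4 points has Ursa as nearest.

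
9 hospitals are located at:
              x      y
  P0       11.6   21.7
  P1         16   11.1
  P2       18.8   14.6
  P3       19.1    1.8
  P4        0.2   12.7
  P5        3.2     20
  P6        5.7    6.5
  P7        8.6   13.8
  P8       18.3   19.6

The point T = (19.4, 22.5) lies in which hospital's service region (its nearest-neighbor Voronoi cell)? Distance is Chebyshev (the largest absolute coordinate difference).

d(T,P0) = max(7.8, 0.8) = 7.8
d(T,P1) = max(3.4, 11.4) = 11.4
d(T,P2) = max(0.6, 7.9) = 7.9
d(T,P3) = max(0.3, 20.7) = 20.7
d(T,P4) = max(19.2, 9.8) = 19.2
d(T,P5) = max(16.2, 2.5) = 16.2
d(T,P6) = max(13.7, 16) = 16
d(T,P7) = max(10.8, 8.7) = 10.8
d(T,P8) = max(1.1, 2.9) = 2.9
The smallest is to P8, so T lies in the Voronoi region of P8.

P8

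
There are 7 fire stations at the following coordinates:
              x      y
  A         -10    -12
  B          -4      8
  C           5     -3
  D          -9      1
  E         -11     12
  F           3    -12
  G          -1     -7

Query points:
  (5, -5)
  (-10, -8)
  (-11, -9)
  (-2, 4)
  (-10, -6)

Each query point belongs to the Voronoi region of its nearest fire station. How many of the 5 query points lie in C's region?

(5, -5) — d² to each: A:274, B:250, C:4, D:232, E:545, F:53, G:40 → nearest is C
(-10, -8) — d² to each: A:16, B:292, C:250, D:82, E:401, F:185, G:82 → nearest is A
(-11, -9) — d² to each: A:10, B:338, C:292, D:104, E:441, F:205, G:104 → nearest is A
(-2, 4) — d² to each: A:320, B:20, C:98, D:58, E:145, F:281, G:122 → nearest is B
(-10, -6) — d² to each: A:36, B:232, C:234, D:50, E:325, F:205, G:82 → nearest is A
1 of the 5 points has C as nearest.

1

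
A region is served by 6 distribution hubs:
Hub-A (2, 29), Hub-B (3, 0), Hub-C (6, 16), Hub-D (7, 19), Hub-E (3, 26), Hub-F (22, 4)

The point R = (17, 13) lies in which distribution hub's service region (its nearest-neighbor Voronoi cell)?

Squared Euclidean distances:
d²(R, Hub-A) = 225 + 256 = 481
d²(R, Hub-B) = 196 + 169 = 365
d²(R, Hub-C) = 121 + 9 = 130
d²(R, Hub-D) = 100 + 36 = 136
d²(R, Hub-E) = 196 + 169 = 365
d²(R, Hub-F) = 25 + 81 = 106
The smallest is to Hub-F, so R lies in the Voronoi region of Hub-F.

Hub-F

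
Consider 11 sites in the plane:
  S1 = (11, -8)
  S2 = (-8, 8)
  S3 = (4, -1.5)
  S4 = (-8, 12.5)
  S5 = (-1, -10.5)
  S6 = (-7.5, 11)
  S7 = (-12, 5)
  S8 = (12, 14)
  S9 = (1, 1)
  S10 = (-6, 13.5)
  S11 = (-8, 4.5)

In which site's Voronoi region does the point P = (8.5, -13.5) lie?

S1

Since √ is increasing, it suffices to compare squared distances:
|PS1|² = (8.5−11)² + (-13.5−(-8))² = 6.25 + 30.25 = 36.5
|PS2|² = (8.5−(-8))² + (-13.5−8)² = 272.25 + 462.25 = 734.5
|PS3|² = (8.5−4)² + (-13.5−(-1.5))² = 20.25 + 144 = 164.25
|PS4|² = (8.5−(-8))² + (-13.5−12.5)² = 272.25 + 676 = 948.25
|PS5|² = (8.5−(-1))² + (-13.5−(-10.5))² = 90.25 + 9 = 99.25
|PS6|² = (8.5−(-7.5))² + (-13.5−11)² = 256 + 600.25 = 856.25
|PS7|² = (8.5−(-12))² + (-13.5−5)² = 420.25 + 342.25 = 762.5
|PS8|² = (8.5−12)² + (-13.5−14)² = 12.25 + 756.25 = 768.5
|PS9|² = (8.5−1)² + (-13.5−1)² = 56.25 + 210.25 = 266.5
d²(P, S10) = (8.5−(-6))² + (-13.5−13.5)² = 210.25 + 729 = 939.25
d²(P, S11) = (8.5−(-8))² + (-13.5−4.5)² = 272.25 + 324 = 596.25
Minimum is at S1.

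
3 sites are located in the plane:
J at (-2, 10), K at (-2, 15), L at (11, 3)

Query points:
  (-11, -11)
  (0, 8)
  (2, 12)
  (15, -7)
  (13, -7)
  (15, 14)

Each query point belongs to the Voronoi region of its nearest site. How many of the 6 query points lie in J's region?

3

(-11, -11) — d² to each: J:522, K:757, L:680 → nearest is J
(0, 8) — d² to each: J:8, K:53, L:146 → nearest is J
(2, 12) — d² to each: J:20, K:25, L:162 → nearest is J
(15, -7) — d² to each: J:578, K:773, L:116 → nearest is L
(13, -7) — d² to each: J:514, K:709, L:104 → nearest is L
(15, 14) — d² to each: J:305, K:290, L:137 → nearest is L
3 of the 6 points have J as nearest.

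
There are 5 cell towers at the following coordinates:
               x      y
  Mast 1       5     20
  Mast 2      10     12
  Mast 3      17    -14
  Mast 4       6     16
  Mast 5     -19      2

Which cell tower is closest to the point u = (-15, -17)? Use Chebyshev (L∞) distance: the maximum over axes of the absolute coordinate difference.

Mast 5

d(u, Mast 1) = max(20, 37) = 37
d(u, Mast 2) = max(25, 29) = 29
d(u, Mast 3) = max(32, 3) = 32
d(u, Mast 4) = max(21, 33) = 33
d(u, Mast 5) = max(4, 19) = 19
Minimum is at Mast 5.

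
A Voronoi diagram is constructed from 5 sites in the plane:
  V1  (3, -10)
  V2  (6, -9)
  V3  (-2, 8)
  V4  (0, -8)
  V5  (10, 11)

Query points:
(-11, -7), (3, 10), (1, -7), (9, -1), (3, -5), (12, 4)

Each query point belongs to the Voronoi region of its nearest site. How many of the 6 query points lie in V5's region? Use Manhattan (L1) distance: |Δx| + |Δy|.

(-11, -7) — d to each: V1:17, V2:19, V3:24, V4:12, V5:39 → nearest is V4
(3, 10) — d to each: V1:20, V2:22, V3:7, V4:21, V5:8 → nearest is V3
(1, -7) — d to each: V1:5, V2:7, V3:18, V4:2, V5:27 → nearest is V4
(9, -1) — d to each: V1:15, V2:11, V3:20, V4:16, V5:13 → nearest is V2
(3, -5) — d to each: V1:5, V2:7, V3:18, V4:6, V5:23 → nearest is V1
(12, 4) — d to each: V1:23, V2:19, V3:18, V4:24, V5:9 → nearest is V5
1 of the 6 points has V5 as nearest.

1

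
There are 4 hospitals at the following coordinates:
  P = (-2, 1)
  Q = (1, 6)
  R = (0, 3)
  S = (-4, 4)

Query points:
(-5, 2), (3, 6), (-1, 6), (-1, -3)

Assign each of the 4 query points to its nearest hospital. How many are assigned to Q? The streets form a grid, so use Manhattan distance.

2

(-5, 2) — d to each: P:4, Q:10, R:6, S:3 → nearest is S
(3, 6) — d to each: P:10, Q:2, R:6, S:9 → nearest is Q
(-1, 6) — d to each: P:6, Q:2, R:4, S:5 → nearest is Q
(-1, -3) — d to each: P:5, Q:11, R:7, S:10 → nearest is P
2 of the 4 points have Q as nearest.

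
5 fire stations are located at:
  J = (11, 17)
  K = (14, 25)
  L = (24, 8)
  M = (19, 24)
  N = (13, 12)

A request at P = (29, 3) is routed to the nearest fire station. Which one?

L

Squared Euclidean distances:
|PJ|² = (29−11)² + (3−17)² = 324 + 196 = 520
|PK|² = (29−14)² + (3−25)² = 225 + 484 = 709
|PL|² = (29−24)² + (3−8)² = 25 + 25 = 50
|PM|² = (29−19)² + (3−24)² = 100 + 441 = 541
|PN|² = (29−13)² + (3−12)² = 256 + 81 = 337
L is nearest.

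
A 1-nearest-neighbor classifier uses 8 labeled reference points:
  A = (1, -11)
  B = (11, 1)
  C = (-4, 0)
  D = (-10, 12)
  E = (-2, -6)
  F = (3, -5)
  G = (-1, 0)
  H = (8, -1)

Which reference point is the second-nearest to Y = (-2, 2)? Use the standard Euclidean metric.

Compare squared distances (the ordering matches that of the actual distances):
|YA|² = 9 + 169 = 178
|YB|² = 169 + 1 = 170
|YC|² = 4 + 4 = 8
|YD|² = 64 + 100 = 164
|YE|² = 0 + 64 = 64
|YF|² = 25 + 49 = 74
|YG|² = 1 + 4 = 5
|YH|² = 100 + 9 = 109
Sorted ascending: G, C, E, … — the second-nearest is C.

C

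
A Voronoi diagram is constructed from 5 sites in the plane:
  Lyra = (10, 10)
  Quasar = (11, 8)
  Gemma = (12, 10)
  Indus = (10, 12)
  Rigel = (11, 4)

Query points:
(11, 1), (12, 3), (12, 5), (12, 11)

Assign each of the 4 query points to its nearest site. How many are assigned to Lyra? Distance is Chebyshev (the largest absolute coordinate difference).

0

(11, 1) — d to each: Lyra:9, Quasar:7, Gemma:9, Indus:11, Rigel:3 → nearest is Rigel
(12, 3) — d to each: Lyra:7, Quasar:5, Gemma:7, Indus:9, Rigel:1 → nearest is Rigel
(12, 5) — d to each: Lyra:5, Quasar:3, Gemma:5, Indus:7, Rigel:1 → nearest is Rigel
(12, 11) — d to each: Lyra:2, Quasar:3, Gemma:1, Indus:2, Rigel:7 → nearest is Gemma
0 of the 4 points have Lyra as nearest.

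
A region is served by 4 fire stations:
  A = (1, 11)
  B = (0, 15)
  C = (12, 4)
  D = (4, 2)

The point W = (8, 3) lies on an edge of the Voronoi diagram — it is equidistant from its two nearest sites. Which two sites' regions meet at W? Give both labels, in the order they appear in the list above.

C and D

Squared distances from W to each site:
|WA|² = (8−1)² + (3−11)² = 49 + 64 = 113
|WB|² = (8−0)² + (3−15)² = 64 + 144 = 208
|WC|² = (8−12)² + (3−4)² = 16 + 1 = 17
|WD|² = (8−4)² + (3−2)² = 16 + 1 = 17
W is equidistant from C and D (both at squared distance 17), and every other site is strictly farther — so W lies on the C–D Voronoi edge.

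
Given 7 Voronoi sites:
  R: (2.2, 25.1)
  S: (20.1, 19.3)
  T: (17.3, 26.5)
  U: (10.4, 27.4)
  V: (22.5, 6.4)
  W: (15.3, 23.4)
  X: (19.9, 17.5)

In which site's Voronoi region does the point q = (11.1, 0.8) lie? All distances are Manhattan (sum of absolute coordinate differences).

d(q,R) = |11.1−2.2| + |0.8−25.1| = 8.9 + 24.3 = 33.2
d(q,S) = |11.1−20.1| + |0.8−19.3| = 9 + 18.5 = 27.5
d(q,T) = |11.1−17.3| + |0.8−26.5| = 6.2 + 25.7 = 31.9
d(q,U) = |11.1−10.4| + |0.8−27.4| = 0.7 + 26.6 = 27.3
d(q,V) = |11.1−22.5| + |0.8−6.4| = 11.4 + 5.6 = 17
d(q,W) = |11.1−15.3| + |0.8−23.4| = 4.2 + 22.6 = 26.8
d(q,X) = |11.1−19.9| + |0.8−17.5| = 8.8 + 16.7 = 25.5
V is nearest.

V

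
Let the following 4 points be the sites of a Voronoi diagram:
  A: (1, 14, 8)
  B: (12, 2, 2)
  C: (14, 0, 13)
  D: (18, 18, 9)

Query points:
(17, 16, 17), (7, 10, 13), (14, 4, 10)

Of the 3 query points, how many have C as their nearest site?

1

(17, 16, 17) — d² to each: A:341, B:446, C:281, D:69 → nearest is D
(7, 10, 13) — d² to each: A:77, B:210, C:149, D:201 → nearest is A
(14, 4, 10) — d² to each: A:273, B:72, C:25, D:213 → nearest is C
1 of the 3 points has C as nearest.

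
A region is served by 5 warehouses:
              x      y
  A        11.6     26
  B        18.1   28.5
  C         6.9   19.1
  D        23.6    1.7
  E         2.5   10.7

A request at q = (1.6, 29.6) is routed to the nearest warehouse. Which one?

Compare squared distances (the ordering matches that of the actual distances):
|qA|² = (1.6−11.6)² + (29.6−26)² = 100 + 12.96 = 112.96
|qB|² = (1.6−18.1)² + (29.6−28.5)² = 272.25 + 1.21 = 273.46
|qC|² = (1.6−6.9)² + (29.6−19.1)² = 28.09 + 110.25 = 138.34
|qD|² = (1.6−23.6)² + (29.6−1.7)² = 484 + 778.41 = 1262.41
|qE|² = (1.6−2.5)² + (29.6−10.7)² = 0.81 + 357.21 = 358.02
Minimum is at A.

A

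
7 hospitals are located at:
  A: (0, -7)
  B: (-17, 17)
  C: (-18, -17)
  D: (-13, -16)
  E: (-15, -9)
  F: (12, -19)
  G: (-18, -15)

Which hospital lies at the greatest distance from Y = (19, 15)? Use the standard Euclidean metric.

Compare squared distances (the ordering matches that of the actual distances):
|YA|² = (19−0)² + (15−(-7))² = 361 + 484 = 845
|YB|² = (19−(-17))² + (15−17)² = 1296 + 4 = 1300
|YC|² = (19−(-18))² + (15−(-17))² = 1369 + 1024 = 2393
|YD|² = (19−(-13))² + (15−(-16))² = 1024 + 961 = 1985
|YE|² = (19−(-15))² + (15−(-9))² = 1156 + 576 = 1732
|YF|² = (19−12)² + (15−(-19))² = 49 + 1156 = 1205
|YG|² = (19−(-18))² + (15−(-15))² = 1369 + 900 = 2269
The largest is to C.

C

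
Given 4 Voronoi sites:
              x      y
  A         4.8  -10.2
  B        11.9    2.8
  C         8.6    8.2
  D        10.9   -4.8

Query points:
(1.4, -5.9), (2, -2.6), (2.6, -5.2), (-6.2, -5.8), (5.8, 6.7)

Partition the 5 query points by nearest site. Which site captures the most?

(1.4, -5.9) — d² to each: A:30.05, B:185.94, C:250.65, D:91.46 → nearest is A
(2, -2.6) — d² to each: A:65.6, B:127.17, C:160.2, D:84.05 → nearest is A
(2.6, -5.2) — d² to each: A:29.84, B:150.49, C:215.56, D:69.05 → nearest is A
(-6.2, -5.8) — d² to each: A:140.36, B:401.57, C:415.04, D:293.41 → nearest is A
(5.8, 6.7) — d² to each: A:286.61, B:52.42, C:10.09, D:158.26 → nearest is C
Tally — A:4, C:1. A captures the most (4).

A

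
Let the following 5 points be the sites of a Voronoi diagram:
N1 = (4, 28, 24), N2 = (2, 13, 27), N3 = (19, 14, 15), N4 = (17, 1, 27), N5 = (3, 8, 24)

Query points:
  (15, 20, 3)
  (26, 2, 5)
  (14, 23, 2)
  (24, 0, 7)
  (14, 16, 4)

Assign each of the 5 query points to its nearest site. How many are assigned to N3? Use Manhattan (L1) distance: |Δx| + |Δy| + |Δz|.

(15, 20, 3) — d to each: N1:40, N2:44, N3:22, N4:45, N5:45 → nearest is N3
(26, 2, 5) — d to each: N1:67, N2:57, N3:29, N4:32, N5:48 → nearest is N3
(14, 23, 2) — d to each: N1:37, N2:47, N3:27, N4:50, N5:48 → nearest is N3
(24, 0, 7) — d to each: N1:65, N2:55, N3:27, N4:28, N5:46 → nearest is N3
(14, 16, 4) — d to each: N1:42, N2:38, N3:18, N4:41, N5:39 → nearest is N3
5 of the 5 points have N3 as nearest.

5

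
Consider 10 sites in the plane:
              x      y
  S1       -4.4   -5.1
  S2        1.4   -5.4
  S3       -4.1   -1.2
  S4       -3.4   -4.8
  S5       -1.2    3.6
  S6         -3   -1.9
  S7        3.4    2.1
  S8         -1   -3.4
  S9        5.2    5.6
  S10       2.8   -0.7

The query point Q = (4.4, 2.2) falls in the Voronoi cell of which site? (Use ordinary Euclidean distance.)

Since √ is increasing, it suffices to compare squared distances:
|QS1|² = 77.44 + 53.29 = 130.73
|QS2|² = 9 + 57.76 = 66.76
|QS3|² = 72.25 + 11.56 = 83.81
|QS4|² = 60.84 + 49 = 109.84
|QS5|² = 31.36 + 1.96 = 33.32
|QS6|² = 54.76 + 16.81 = 71.57
|QS7|² = 1 + 0.01 = 1.01
|QS8|² = 29.16 + 31.36 = 60.52
|QS9|² = 0.64 + 11.56 = 12.2
d²(Q, S10) = 2.56 + 8.41 = 10.97
The smallest is to S7, so Q lies in the Voronoi region of S7.

S7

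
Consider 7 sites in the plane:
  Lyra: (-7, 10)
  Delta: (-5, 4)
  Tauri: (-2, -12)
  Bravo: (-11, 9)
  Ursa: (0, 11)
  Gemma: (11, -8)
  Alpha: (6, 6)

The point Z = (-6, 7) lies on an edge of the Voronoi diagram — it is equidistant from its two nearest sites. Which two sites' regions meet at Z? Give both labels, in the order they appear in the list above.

Squared distances from Z to each site:
d²(Z, Lyra) = (-6−(-7))² + (7−10)² = 1 + 9 = 10
d²(Z, Delta) = (-6−(-5))² + (7−4)² = 1 + 9 = 10
d²(Z, Tauri) = (-6−(-2))² + (7−(-12))² = 16 + 361 = 377
d²(Z, Bravo) = (-6−(-11))² + (7−9)² = 25 + 4 = 29
d²(Z, Ursa) = (-6−0)² + (7−11)² = 36 + 16 = 52
d²(Z, Gemma) = (-6−11)² + (7−(-8))² = 289 + 225 = 514
d²(Z, Alpha) = (-6−6)² + (7−6)² = 144 + 1 = 145
Z is equidistant from Lyra and Delta (both at squared distance 10), and every other site is strictly farther — so Z lies on the Lyra–Delta Voronoi edge.

Lyra and Delta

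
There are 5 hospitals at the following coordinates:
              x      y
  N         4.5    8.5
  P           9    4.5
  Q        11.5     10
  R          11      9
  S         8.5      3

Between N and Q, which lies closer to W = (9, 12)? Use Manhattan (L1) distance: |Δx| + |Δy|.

Q

d(W,N) = |9−4.5| + |12−8.5| = 4.5 + 3.5 = 8
d(W,Q) = |9−11.5| + |12−10| = 2.5 + 2 = 4.5
8 > 4.5, so Q is closer.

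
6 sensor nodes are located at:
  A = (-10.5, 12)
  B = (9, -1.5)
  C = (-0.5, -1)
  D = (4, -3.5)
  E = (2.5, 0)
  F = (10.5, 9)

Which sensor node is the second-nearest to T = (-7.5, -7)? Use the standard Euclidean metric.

D

Compare squared distances (the ordering matches that of the actual distances):
|TA|² = 9 + 361 = 370
|TB|² = 272.25 + 30.25 = 302.5
|TC|² = 49 + 36 = 85
|TD|² = 132.25 + 12.25 = 144.5
|TE|² = 100 + 49 = 149
|TF|² = 324 + 256 = 580
Sorted ascending: C, D, E, … — the second-nearest is D.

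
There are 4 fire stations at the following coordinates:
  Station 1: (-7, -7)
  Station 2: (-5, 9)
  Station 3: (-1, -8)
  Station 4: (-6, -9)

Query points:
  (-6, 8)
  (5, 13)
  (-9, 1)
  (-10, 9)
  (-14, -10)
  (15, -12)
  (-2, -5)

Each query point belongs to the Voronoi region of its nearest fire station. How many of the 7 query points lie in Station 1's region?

(-6, 8) — d² to each: Station 1:226, Station 2:2, Station 3:281, Station 4:289 → nearest is Station 2
(5, 13) — d² to each: Station 1:544, Station 2:116, Station 3:477, Station 4:605 → nearest is Station 2
(-9, 1) — d² to each: Station 1:68, Station 2:80, Station 3:145, Station 4:109 → nearest is Station 1
(-10, 9) — d² to each: Station 1:265, Station 2:25, Station 3:370, Station 4:340 → nearest is Station 2
(-14, -10) — d² to each: Station 1:58, Station 2:442, Station 3:173, Station 4:65 → nearest is Station 1
(15, -12) — d² to each: Station 1:509, Station 2:841, Station 3:272, Station 4:450 → nearest is Station 3
(-2, -5) — d² to each: Station 1:29, Station 2:205, Station 3:10, Station 4:32 → nearest is Station 3
2 of the 7 points have Station 1 as nearest.

2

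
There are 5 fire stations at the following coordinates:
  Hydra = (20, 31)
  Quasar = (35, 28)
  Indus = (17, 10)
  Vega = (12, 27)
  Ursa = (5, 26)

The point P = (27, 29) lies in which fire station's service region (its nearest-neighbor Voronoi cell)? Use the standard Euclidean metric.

Since √ is increasing, it suffices to compare squared distances:
d²(P, Hydra) = (27−20)² + (29−31)² = 49 + 4 = 53
d²(P, Quasar) = (27−35)² + (29−28)² = 64 + 1 = 65
d²(P, Indus) = (27−17)² + (29−10)² = 100 + 361 = 461
d²(P, Vega) = (27−12)² + (29−27)² = 225 + 4 = 229
d²(P, Ursa) = (27−5)² + (29−26)² = 484 + 9 = 493
Minimum is at Hydra.

Hydra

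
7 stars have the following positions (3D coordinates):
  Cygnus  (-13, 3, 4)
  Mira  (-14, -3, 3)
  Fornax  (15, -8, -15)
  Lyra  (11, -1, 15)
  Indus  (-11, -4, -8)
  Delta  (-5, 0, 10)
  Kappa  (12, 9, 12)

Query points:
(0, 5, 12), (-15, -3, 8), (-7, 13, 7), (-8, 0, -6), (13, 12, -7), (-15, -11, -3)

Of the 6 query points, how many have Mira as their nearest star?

1

(0, 5, 12) — d² to each: Cygnus:237, Mira:341, Fornax:1123, Lyra:166, Indus:602, Delta:54, Kappa:160 → nearest is Delta
(-15, -3, 8) — d² to each: Cygnus:56, Mira:26, Fornax:1454, Lyra:729, Indus:273, Delta:113, Kappa:889 → nearest is Mira
(-7, 13, 7) — d² to each: Cygnus:145, Mira:321, Fornax:1409, Lyra:584, Indus:530, Delta:182, Kappa:402 → nearest is Cygnus
(-8, 0, -6) — d² to each: Cygnus:134, Mira:126, Fornax:674, Lyra:803, Indus:29, Delta:265, Kappa:805 → nearest is Indus
(13, 12, -7) — d² to each: Cygnus:878, Mira:1054, Fornax:468, Lyra:657, Indus:833, Delta:757, Kappa:371 → nearest is Kappa
(-15, -11, -3) — d² to each: Cygnus:249, Mira:101, Fornax:1053, Lyra:1100, Indus:90, Delta:390, Kappa:1354 → nearest is Indus
1 of the 6 points has Mira as nearest.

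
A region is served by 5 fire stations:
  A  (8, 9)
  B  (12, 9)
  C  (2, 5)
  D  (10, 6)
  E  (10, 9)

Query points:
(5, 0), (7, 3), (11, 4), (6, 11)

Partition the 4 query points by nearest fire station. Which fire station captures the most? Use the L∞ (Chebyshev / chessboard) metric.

(5, 0) — d to each: A:9, B:9, C:5, D:6, E:9 → nearest is C
(7, 3) — d to each: A:6, B:6, C:5, D:3, E:6 → nearest is D
(11, 4) — d to each: A:5, B:5, C:9, D:2, E:5 → nearest is D
(6, 11) — d to each: A:2, B:6, C:6, D:5, E:4 → nearest is A
Tally — A:1, C:1, D:2. D captures the most (2).

D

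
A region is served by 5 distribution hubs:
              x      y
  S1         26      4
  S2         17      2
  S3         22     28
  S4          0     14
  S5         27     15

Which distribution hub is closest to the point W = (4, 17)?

S4

Compare squared distances (the ordering matches that of the actual distances):
|WS1|² = (4−26)² + (17−4)² = 484 + 169 = 653
|WS2|² = (4−17)² + (17−2)² = 169 + 225 = 394
|WS3|² = (4−22)² + (17−28)² = 324 + 121 = 445
|WS4|² = (4−0)² + (17−14)² = 16 + 9 = 25
|WS5|² = (4−27)² + (17−15)² = 529 + 4 = 533
The smallest is to S4, so W lies in the Voronoi region of S4.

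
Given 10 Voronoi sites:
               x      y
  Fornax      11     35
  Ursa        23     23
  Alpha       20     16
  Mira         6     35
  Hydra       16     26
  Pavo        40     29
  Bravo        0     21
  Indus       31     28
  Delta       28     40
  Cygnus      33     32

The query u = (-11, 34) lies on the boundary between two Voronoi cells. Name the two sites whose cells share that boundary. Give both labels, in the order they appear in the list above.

Squared distances from u to each site:
d²(u, Fornax) = (-11−11)² + (34−35)² = 484 + 1 = 485
d²(u, Ursa) = (-11−23)² + (34−23)² = 1156 + 121 = 1277
d²(u, Alpha) = (-11−20)² + (34−16)² = 961 + 324 = 1285
d²(u, Mira) = (-11−6)² + (34−35)² = 289 + 1 = 290
d²(u, Hydra) = (-11−16)² + (34−26)² = 729 + 64 = 793
d²(u, Pavo) = (-11−40)² + (34−29)² = 2601 + 25 = 2626
d²(u, Bravo) = (-11−0)² + (34−21)² = 121 + 169 = 290
d²(u, Indus) = (-11−31)² + (34−28)² = 1764 + 36 = 1800
d²(u, Delta) = (-11−28)² + (34−40)² = 1521 + 36 = 1557
d²(u, Cygnus) = (-11−33)² + (34−32)² = 1936 + 4 = 1940
u is equidistant from Mira and Bravo (both at squared distance 290), and every other site is strictly farther — so u lies on the Mira–Bravo Voronoi edge.

Mira and Bravo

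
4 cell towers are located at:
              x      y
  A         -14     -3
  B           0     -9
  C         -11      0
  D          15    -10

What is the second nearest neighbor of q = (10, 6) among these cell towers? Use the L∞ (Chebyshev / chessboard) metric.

D

d(q,A) = max(24, 9) = 24
d(q,B) = max(10, 15) = 15
d(q,C) = max(21, 6) = 21
d(q,D) = max(5, 16) = 16
Sorted ascending: B, D, C, … — the second-nearest is D.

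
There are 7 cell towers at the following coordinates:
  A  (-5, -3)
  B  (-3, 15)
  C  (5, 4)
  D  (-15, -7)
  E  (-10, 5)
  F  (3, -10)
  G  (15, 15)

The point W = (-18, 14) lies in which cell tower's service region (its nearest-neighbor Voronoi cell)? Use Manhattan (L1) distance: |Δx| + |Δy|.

d(W,A) = |-18−(-5)| + |14−(-3)| = 13 + 17 = 30
d(W,B) = |-18−(-3)| + |14−15| = 15 + 1 = 16
d(W,C) = |-18−5| + |14−4| = 23 + 10 = 33
d(W,D) = |-18−(-15)| + |14−(-7)| = 3 + 21 = 24
d(W,E) = |-18−(-10)| + |14−5| = 8 + 9 = 17
d(W,F) = |-18−3| + |14−(-10)| = 21 + 24 = 45
d(W,G) = |-18−15| + |14−15| = 33 + 1 = 34
The smallest is to B, so W lies in the Voronoi region of B.

B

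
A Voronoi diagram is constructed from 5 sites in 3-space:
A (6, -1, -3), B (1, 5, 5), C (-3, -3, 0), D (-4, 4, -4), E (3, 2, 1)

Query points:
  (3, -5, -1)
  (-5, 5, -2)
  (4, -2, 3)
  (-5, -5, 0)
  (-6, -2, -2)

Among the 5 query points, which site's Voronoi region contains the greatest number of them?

(3, -5, -1) — d² to each: A:29, B:140, C:41, D:139, E:53 → nearest is A
(-5, 5, -2) — d² to each: A:158, B:85, C:72, D:6, E:82 → nearest is D
(4, -2, 3) — d² to each: A:41, B:62, C:59, D:149, E:21 → nearest is E
(-5, -5, 0) — d² to each: A:146, B:161, C:8, D:98, E:114 → nearest is C
(-6, -2, -2) — d² to each: A:146, B:147, C:14, D:44, E:106 → nearest is C
Tally — A:1, C:2, D:1, E:1. C captures the most (2).

C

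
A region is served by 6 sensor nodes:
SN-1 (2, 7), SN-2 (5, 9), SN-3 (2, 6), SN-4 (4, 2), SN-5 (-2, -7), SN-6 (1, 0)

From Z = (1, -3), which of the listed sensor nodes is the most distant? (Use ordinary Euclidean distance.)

Compare squared distances (the ordering matches that of the actual distances):
d²(Z, SN-1) = (1−2)² + (-3−7)² = 1 + 100 = 101
d²(Z, SN-2) = (1−5)² + (-3−9)² = 16 + 144 = 160
d²(Z, SN-3) = (1−2)² + (-3−6)² = 1 + 81 = 82
d²(Z, SN-4) = (1−4)² + (-3−2)² = 9 + 25 = 34
d²(Z, SN-5) = (1−(-2))² + (-3−(-7))² = 9 + 16 = 25
d²(Z, SN-6) = (1−1)² + (-3−0)² = 0 + 9 = 9
The largest is to SN-2.

SN-2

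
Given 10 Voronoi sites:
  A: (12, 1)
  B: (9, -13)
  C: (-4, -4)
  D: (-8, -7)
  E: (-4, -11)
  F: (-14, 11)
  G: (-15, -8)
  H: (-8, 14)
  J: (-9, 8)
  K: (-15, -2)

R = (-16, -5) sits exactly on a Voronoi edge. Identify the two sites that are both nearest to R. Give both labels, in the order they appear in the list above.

Squared distances from R to each site:
|RA|² = 784 + 36 = 820
|RB|² = 625 + 64 = 689
|RC|² = 144 + 1 = 145
|RD|² = 64 + 4 = 68
|RE|² = 144 + 36 = 180
|RF|² = 4 + 256 = 260
|RG|² = 1 + 9 = 10
|RH|² = 64 + 361 = 425
|RJ|² = 49 + 169 = 218
|RK|² = 1 + 9 = 10
R is equidistant from G and K (both at squared distance 10), and every other site is strictly farther — so R lies on the G–K Voronoi edge.

G and K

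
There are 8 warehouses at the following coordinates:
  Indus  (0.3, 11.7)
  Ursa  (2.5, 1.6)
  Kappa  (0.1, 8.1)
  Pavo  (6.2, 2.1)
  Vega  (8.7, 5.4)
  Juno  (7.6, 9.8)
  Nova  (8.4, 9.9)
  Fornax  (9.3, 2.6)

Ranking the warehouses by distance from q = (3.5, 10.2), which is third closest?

Juno

Since √ is increasing, it suffices to compare squared distances:
d²(q, Indus) = 10.24 + 2.25 = 12.49
d²(q, Ursa) = 1 + 73.96 = 74.96
d²(q, Kappa) = 11.56 + 4.41 = 15.97
d²(q, Pavo) = 7.29 + 65.61 = 72.9
d²(q, Vega) = 27.04 + 23.04 = 50.08
d²(q, Juno) = 16.81 + 0.16 = 16.97
d²(q, Nova) = 24.01 + 0.09 = 24.1
d²(q, Fornax) = 33.64 + 57.76 = 91.4
Sorted ascending: Indus, Kappa, Juno, Nova, … — the third-nearest is Juno.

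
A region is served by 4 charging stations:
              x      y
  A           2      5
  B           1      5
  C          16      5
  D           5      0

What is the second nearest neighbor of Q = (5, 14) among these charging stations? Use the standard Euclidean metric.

B

Compare squared distances (the ordering matches that of the actual distances):
|QA|² = (5−2)² + (14−5)² = 9 + 81 = 90
|QB|² = (5−1)² + (14−5)² = 16 + 81 = 97
|QC|² = (5−16)² + (14−5)² = 121 + 81 = 202
|QD|² = (5−5)² + (14−0)² = 0 + 196 = 196
Sorted ascending: A, B, D, … — the second-nearest is B.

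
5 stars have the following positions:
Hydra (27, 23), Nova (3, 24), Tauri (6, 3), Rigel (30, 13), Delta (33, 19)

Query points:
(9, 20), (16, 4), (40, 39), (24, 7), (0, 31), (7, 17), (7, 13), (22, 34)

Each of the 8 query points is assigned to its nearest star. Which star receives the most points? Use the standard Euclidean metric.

(9, 20) — d² to each: Hydra:333, Nova:52, Tauri:298, Rigel:490, Delta:577 → nearest is Nova
(16, 4) — d² to each: Hydra:482, Nova:569, Tauri:101, Rigel:277, Delta:514 → nearest is Tauri
(40, 39) — d² to each: Hydra:425, Nova:1594, Tauri:2452, Rigel:776, Delta:449 → nearest is Hydra
(24, 7) — d² to each: Hydra:265, Nova:730, Tauri:340, Rigel:72, Delta:225 → nearest is Rigel
(0, 31) — d² to each: Hydra:793, Nova:58, Tauri:820, Rigel:1224, Delta:1233 → nearest is Nova
(7, 17) — d² to each: Hydra:436, Nova:65, Tauri:197, Rigel:545, Delta:680 → nearest is Nova
(7, 13) — d² to each: Hydra:500, Nova:137, Tauri:101, Rigel:529, Delta:712 → nearest is Tauri
(22, 34) — d² to each: Hydra:146, Nova:461, Tauri:1217, Rigel:505, Delta:346 → nearest is Hydra
Tally — Hydra:2, Nova:3, Tauri:2, Rigel:1. Nova captures the most (3).

Nova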